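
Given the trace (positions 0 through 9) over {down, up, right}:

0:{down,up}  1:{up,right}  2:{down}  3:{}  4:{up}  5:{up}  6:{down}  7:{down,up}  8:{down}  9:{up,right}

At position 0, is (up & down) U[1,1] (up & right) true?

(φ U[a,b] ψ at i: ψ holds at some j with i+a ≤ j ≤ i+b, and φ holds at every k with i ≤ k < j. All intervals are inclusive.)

Yes

Need some j in [1,1] with (up & right), and (up & down) at every k in [0,j-1].
  j=1: (up & right) holds; (up & down) holds at every k in [0,0] → satisfied.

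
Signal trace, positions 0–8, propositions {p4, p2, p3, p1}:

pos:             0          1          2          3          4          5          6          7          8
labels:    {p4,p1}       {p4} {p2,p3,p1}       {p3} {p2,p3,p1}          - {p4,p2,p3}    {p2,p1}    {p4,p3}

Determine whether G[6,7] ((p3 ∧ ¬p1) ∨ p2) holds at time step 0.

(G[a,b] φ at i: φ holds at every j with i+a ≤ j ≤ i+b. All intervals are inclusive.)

Holds

Check ((p3 ∧ ¬p1) ∨ p2) at every j in [6,7]:
  j=6: true
  j=7: true
All positions satisfy it → formula holds.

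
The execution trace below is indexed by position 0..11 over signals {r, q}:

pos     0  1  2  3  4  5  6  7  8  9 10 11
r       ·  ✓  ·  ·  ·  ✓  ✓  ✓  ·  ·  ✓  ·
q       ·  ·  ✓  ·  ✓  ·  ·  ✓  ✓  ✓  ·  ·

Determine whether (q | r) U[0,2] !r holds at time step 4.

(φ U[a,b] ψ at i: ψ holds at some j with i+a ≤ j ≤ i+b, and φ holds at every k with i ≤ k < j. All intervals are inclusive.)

Need some j in [4,6] with !r, and (q | r) at every k in [4,j-1].
  j=4: !r holds; no prefix to check → satisfied.

Yes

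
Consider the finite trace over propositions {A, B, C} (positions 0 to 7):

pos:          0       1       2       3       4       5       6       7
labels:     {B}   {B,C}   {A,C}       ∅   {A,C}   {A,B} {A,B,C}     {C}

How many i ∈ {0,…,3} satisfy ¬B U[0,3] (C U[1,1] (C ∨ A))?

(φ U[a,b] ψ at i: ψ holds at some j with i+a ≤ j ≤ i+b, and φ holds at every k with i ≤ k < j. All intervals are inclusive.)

3

Evaluate at each i in [0,3]:
  i=0: ✗ (lhs fails at k=0 before rhs at j=1)
  i=1: ✓ (rhs at j=1)
  i=2: ✓ (rhs at j=4; lhs holds on [2,3])
  i=3: ✓ (rhs at j=4; lhs holds on [3,3])
Positions where it holds: {1, 2, 3} → 3.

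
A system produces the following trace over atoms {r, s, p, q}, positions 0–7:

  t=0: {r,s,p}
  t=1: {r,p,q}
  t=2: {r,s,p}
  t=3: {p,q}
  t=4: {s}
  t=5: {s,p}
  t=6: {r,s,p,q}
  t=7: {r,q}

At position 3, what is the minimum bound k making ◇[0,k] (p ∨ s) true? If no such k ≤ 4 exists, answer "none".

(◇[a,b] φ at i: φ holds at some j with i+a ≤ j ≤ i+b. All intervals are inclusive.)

Scan j = 3,4,… for (p ∨ s):
  j=3: holds
First hit at j=3, so smallest k = 3-3 = 0.

0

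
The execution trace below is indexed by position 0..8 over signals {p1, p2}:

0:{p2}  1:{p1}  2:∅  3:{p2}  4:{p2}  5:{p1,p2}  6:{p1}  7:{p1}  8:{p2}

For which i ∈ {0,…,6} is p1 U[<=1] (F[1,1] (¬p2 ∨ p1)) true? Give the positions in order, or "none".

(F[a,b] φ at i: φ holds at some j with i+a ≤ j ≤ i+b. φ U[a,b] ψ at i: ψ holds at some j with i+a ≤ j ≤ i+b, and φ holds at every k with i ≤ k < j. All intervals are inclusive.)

Evaluate at each i in [0,6]:
  i=0: ✓ (rhs at j=0)
  i=1: ✓ (rhs at j=1)
  i=2: ✗ (no rhs in [2,3])
  i=3: ✗ (lhs fails at k=3 before rhs at j=4)
  i=4: ✓ (rhs at j=4)
  i=5: ✓ (rhs at j=5)
  i=6: ✓ (rhs at j=6)

0, 1, 4, 5, 6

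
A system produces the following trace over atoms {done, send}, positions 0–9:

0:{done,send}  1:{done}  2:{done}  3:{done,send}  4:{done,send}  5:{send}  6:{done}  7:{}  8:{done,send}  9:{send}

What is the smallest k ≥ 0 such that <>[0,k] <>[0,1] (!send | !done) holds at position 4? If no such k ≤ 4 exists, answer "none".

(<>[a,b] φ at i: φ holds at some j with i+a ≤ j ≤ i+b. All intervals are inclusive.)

0

Scan j = 4,5,… for <>[0,1] (!send | !done):
  j=4: holds
First hit at j=4, so smallest k = 4-4 = 0.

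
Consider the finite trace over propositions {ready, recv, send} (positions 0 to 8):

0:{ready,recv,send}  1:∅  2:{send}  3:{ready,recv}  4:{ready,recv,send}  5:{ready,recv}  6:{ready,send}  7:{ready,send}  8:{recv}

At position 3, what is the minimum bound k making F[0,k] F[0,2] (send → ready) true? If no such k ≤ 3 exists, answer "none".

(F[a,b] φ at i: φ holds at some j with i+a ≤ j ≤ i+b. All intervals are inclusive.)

0

Scan j = 3,4,… for F[0,2] (send → ready):
  j=3: holds
First hit at j=3, so smallest k = 3-3 = 0.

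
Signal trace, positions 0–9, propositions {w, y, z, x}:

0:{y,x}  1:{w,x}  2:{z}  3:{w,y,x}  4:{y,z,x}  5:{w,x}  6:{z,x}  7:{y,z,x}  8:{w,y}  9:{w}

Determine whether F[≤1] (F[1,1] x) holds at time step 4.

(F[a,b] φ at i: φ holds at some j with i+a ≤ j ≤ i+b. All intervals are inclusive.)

Check F[1,1] x at each j in [4,5]:
  j=4: holds (witness at 5)
  j=5: holds (witness at 6)
Found at j=4 → formula holds.

True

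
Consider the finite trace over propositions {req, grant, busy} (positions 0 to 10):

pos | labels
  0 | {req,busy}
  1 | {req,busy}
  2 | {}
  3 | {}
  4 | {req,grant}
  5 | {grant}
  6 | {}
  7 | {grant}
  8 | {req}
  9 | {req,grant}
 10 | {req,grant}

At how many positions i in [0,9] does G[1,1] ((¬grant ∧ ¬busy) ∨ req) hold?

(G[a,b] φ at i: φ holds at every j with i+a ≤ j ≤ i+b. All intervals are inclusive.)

Evaluate at each i in [0,9]:
  i=0: ✓ (all of [1,1])
  i=1: ✓ (all of [2,2])
  i=2: ✓ (all of [3,3])
  i=3: ✓ (all of [4,4])
  i=4: ✗ (fails at j=5)
  i=5: ✓ (all of [6,6])
  i=6: ✗ (fails at j=7)
  i=7: ✓ (all of [8,8])
  i=8: ✓ (all of [9,9])
  i=9: ✓ (all of [10,10])
Positions where it holds: {0, 1, 2, 3, 5, 7, 8, 9} → 8.

8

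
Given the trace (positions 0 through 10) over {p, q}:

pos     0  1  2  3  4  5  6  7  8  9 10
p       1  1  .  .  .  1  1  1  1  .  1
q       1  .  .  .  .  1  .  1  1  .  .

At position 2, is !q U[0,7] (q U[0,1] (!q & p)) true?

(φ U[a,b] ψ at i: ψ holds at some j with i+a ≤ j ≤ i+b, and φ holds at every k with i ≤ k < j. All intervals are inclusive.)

Holds

Need some j in [2,9] with (q U[0,1] (!q & p)), and !q at every k in [2,j-1].
  j=2: (q U[0,1] (!q & p)) — fails.
  j=3: (q U[0,1] (!q & p)) — fails.
  j=4: (q U[0,1] (!q & p)) — fails.
  j=5: (q U[0,1] (!q & p)) holds; !q holds at every k in [2,4] → satisfied.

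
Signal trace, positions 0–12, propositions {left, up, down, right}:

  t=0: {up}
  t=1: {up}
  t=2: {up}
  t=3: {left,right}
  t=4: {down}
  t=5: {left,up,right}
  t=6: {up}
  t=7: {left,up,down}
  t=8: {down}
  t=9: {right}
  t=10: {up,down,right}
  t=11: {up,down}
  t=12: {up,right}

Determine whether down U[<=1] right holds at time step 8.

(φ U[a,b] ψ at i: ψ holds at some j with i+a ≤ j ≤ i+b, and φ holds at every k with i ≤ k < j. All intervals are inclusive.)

Need some j in [8,9] with right, and down at every k in [8,j-1].
  j=8: right false.
  j=9: right holds; down holds at every k in [8,8] → satisfied.

Yes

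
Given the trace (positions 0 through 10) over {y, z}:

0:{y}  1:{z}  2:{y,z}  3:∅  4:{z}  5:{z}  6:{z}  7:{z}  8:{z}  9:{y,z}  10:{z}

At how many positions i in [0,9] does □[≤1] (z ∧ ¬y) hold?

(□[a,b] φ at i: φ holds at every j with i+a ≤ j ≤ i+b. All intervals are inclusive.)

4

Evaluate at each i in [0,9]:
  i=0: ✗ (fails at j=0)
  i=1: ✗ (fails at j=2)
  i=2: ✗ (fails at j=2)
  i=3: ✗ (fails at j=3)
  i=4: ✓ (all of [4,5])
  i=5: ✓ (all of [5,6])
  i=6: ✓ (all of [6,7])
  i=7: ✓ (all of [7,8])
  i=8: ✗ (fails at j=9)
  i=9: ✗ (fails at j=9)
Positions where it holds: {4, 5, 6, 7} → 4.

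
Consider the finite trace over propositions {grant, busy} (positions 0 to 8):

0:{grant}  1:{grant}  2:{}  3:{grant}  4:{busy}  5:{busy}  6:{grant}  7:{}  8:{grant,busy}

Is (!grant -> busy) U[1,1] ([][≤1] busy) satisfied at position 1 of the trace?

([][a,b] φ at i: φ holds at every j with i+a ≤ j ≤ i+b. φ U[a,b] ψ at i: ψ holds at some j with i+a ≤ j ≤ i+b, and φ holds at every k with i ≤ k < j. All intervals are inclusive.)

Need some j in [2,2] with [][≤1] busy, and (!grant -> busy) at every k in [1,j-1].
  j=2: [][≤1] busy — fails at 2.
No j in the window works → until fails.

False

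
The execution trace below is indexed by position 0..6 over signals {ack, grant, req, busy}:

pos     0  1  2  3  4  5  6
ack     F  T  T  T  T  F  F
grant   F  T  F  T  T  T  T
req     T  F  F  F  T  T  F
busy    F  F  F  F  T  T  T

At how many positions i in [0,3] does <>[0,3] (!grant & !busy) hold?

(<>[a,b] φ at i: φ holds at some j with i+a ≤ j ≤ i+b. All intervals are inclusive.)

3

Evaluate at each i in [0,3]:
  i=0: ✓ (witness j=0)
  i=1: ✓ (witness j=2)
  i=2: ✓ (witness j=2)
  i=3: ✗ (none in [3,6])
Positions where it holds: {0, 1, 2} → 3.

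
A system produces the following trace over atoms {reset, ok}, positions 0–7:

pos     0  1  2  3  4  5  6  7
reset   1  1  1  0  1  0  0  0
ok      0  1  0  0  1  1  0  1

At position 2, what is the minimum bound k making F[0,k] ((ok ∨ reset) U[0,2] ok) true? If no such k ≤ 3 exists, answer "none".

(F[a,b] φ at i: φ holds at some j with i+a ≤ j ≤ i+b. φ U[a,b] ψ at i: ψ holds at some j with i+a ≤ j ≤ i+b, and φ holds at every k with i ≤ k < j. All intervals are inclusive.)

Scan j = 2,3,… for ((ok ∨ reset) U[0,2] ok):
  j=2: fails
  j=3: fails
  j=4: holds
First hit at j=4, so smallest k = 4-2 = 2.

2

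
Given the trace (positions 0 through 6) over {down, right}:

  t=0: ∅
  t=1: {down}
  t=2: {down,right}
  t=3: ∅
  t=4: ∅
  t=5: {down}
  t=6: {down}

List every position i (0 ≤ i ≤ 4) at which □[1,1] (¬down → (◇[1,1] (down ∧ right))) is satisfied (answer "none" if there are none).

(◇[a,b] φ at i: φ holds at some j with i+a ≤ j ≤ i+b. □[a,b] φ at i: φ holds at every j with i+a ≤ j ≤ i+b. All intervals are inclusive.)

Evaluate at each i in [0,4]:
  i=0: ✓ (all of [1,1])
  i=1: ✓ (all of [2,2])
  i=2: ✗ (fails at j=3)
  i=3: ✗ (fails at j=4)
  i=4: ✓ (all of [5,5])

0, 1, 4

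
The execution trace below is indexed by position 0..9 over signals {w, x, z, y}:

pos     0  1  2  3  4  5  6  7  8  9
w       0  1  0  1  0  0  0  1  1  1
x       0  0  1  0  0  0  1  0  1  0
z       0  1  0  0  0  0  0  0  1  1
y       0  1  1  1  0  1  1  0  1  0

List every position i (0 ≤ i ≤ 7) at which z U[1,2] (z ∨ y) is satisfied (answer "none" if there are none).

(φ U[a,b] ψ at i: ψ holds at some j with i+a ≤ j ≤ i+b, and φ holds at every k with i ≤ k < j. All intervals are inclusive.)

Evaluate at each i in [0,7]:
  i=0: ✗ (lhs fails at k=0 before rhs at j=1)
  i=1: ✓ (rhs at j=2; lhs holds on [1,1])
  i=2: ✗ (lhs fails at k=2 before rhs at j=3)
  i=3: ✗ (lhs fails at k=3 before rhs at j=5)
  i=4: ✗ (lhs fails at k=4 before rhs at j=5)
  i=5: ✗ (lhs fails at k=5 before rhs at j=6)
  i=6: ✗ (lhs fails at k=6 before rhs at j=8)
  i=7: ✗ (lhs fails at k=7 before rhs at j=8)

1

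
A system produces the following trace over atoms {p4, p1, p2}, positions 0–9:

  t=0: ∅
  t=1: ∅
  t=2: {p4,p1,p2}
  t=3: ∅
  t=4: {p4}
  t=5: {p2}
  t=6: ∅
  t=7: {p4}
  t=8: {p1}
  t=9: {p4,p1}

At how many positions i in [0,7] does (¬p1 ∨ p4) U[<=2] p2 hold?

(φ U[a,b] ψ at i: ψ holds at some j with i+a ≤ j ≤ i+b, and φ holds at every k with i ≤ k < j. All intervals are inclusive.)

Evaluate at each i in [0,7]:
  i=0: ✓ (rhs at j=2; lhs holds on [0,1])
  i=1: ✓ (rhs at j=2; lhs holds on [1,1])
  i=2: ✓ (rhs at j=2)
  i=3: ✓ (rhs at j=5; lhs holds on [3,4])
  i=4: ✓ (rhs at j=5; lhs holds on [4,4])
  i=5: ✓ (rhs at j=5)
  i=6: ✗ (no rhs in [6,8])
  i=7: ✗ (no rhs in [7,9])
Positions where it holds: {0, 1, 2, 3, 4, 5} → 6.

6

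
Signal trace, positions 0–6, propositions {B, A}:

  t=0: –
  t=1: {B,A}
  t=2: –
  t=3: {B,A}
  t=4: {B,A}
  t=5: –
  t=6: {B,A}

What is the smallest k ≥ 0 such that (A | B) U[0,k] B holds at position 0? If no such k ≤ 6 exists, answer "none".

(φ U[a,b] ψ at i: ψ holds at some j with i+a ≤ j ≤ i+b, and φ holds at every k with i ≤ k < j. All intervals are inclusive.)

Need earliest j ≥ 0 with B, and (A | B) at every k in [0,j-1].
  j=0: rhs fails.
  j=1: rhs holds but lhs fails at k=0.
  j=2: rhs fails.
  j=3: rhs holds but lhs fails at k=0.
  j=4: rhs holds but lhs fails at k=0.
  j=5: rhs fails.
  j=6: rhs holds but lhs fails at k=0.
No witness within the range → none.

none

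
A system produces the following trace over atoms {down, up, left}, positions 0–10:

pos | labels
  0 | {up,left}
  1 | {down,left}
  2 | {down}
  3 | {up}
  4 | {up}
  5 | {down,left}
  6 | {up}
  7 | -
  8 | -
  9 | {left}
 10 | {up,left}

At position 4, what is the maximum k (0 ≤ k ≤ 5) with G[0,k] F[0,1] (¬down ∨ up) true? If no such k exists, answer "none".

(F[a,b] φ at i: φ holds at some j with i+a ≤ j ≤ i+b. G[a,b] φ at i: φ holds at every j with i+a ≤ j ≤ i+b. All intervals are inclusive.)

5

F[0,1] (¬down ∨ up) must hold from j=4 onward; find where it first fails.
  j=4: holds
  j=5: holds
  j=6: holds
  j=7: holds
  j=8: holds
  j=9: holds
Holds through j=9; largest k = 5.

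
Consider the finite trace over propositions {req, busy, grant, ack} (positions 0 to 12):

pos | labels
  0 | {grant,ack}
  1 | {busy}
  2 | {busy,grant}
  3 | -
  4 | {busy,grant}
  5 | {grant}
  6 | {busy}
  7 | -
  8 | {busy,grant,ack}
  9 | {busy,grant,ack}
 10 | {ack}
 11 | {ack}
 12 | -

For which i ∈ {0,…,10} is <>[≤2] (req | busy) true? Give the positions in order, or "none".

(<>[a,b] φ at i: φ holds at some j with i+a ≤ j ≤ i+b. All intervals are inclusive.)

0, 1, 2, 3, 4, 5, 6, 7, 8, 9

Evaluate at each i in [0,10]:
  i=0: ✓ (witness j=1)
  i=1: ✓ (witness j=1)
  i=2: ✓ (witness j=2)
  i=3: ✓ (witness j=4)
  i=4: ✓ (witness j=4)
  i=5: ✓ (witness j=6)
  i=6: ✓ (witness j=6)
  i=7: ✓ (witness j=8)
  i=8: ✓ (witness j=8)
  i=9: ✓ (witness j=9)
  i=10: ✗ (none in [10,12])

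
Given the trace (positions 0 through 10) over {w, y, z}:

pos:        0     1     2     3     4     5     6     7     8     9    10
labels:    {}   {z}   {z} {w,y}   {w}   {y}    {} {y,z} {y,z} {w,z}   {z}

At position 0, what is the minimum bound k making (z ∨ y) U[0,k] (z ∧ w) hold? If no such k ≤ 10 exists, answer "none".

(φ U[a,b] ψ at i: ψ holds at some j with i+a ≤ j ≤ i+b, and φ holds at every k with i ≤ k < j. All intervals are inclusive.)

none

Need earliest j ≥ 0 with (z ∧ w), and (z ∨ y) at every k in [0,j-1].
  j=0: rhs fails.
  j=1: rhs fails.
  j=2: rhs fails.
  j=3: rhs fails.
  j=4: rhs fails.
  j=5: rhs fails.
  j=6: rhs fails.
  j=7: rhs fails.
  j=8: rhs fails.
  j=9: rhs holds but lhs fails at k=0.
  j=10: rhs fails.
No witness within the range → none.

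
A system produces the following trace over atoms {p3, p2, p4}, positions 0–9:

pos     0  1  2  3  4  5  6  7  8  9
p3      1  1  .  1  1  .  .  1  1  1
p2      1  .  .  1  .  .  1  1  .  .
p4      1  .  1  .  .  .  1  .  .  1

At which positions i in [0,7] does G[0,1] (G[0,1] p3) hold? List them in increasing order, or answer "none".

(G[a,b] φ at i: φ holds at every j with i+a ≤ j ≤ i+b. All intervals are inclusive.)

Evaluate at each i in [0,7]:
  i=0: ✗ (fails at j=1)
  i=1: ✗ (fails at j=1)
  i=2: ✗ (fails at j=2)
  i=3: ✗ (fails at j=4)
  i=4: ✗ (fails at j=4)
  i=5: ✗ (fails at j=5)
  i=6: ✗ (fails at j=6)
  i=7: ✓ (all of [7,8])

7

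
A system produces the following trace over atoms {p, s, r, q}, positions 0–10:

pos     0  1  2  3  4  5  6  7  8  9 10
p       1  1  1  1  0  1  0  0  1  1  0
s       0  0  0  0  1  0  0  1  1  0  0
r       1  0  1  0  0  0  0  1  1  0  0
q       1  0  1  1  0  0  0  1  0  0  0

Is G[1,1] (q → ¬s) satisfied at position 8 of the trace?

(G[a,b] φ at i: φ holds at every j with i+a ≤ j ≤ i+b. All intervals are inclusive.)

Check (q → ¬s) at every j in [9,9]:
  j=9: antecedent false → ✓
All positions satisfy it → formula holds.

Holds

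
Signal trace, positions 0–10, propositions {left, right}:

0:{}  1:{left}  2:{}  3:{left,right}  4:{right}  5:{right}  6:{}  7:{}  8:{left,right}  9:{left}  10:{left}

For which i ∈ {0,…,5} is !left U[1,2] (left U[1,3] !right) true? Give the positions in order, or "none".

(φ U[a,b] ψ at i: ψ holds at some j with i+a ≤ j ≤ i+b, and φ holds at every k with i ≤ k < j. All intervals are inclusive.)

Evaluate at each i in [0,5]:
  i=0: ✓ (rhs at j=1; lhs holds on [0,0])
  i=1: ✗ (no rhs in [2,3])
  i=2: ✗ (no rhs in [3,4])
  i=3: ✗ (no rhs in [4,5])
  i=4: ✗ (no rhs in [5,6])
  i=5: ✗ (no rhs in [6,7])

0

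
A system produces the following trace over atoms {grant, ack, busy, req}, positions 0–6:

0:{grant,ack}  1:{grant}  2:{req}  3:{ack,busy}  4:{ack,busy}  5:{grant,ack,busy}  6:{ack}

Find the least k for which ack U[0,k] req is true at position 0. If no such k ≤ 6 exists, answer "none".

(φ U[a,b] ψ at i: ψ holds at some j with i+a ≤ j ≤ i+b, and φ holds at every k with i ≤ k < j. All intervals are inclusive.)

Need earliest j ≥ 0 with req, and ack at every k in [0,j-1].
  j=0: rhs fails.
  j=1: rhs fails.
  j=2: rhs holds but lhs fails at k=1.
  j=3: rhs fails.
  j=4: rhs fails.
  j=5: rhs fails.
  j=6: rhs fails.
No witness within the range → none.

none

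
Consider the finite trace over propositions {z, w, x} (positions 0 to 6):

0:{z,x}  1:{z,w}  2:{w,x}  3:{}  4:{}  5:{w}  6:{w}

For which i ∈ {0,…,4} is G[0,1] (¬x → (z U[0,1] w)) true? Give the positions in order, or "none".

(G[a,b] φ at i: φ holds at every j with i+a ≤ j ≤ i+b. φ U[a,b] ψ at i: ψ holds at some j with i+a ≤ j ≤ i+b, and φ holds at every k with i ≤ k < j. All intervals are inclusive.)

Evaluate at each i in [0,4]:
  i=0: ✓ (all of [0,1])
  i=1: ✓ (all of [1,2])
  i=2: ✗ (fails at j=3)
  i=3: ✗ (fails at j=3)
  i=4: ✗ (fails at j=4)

0, 1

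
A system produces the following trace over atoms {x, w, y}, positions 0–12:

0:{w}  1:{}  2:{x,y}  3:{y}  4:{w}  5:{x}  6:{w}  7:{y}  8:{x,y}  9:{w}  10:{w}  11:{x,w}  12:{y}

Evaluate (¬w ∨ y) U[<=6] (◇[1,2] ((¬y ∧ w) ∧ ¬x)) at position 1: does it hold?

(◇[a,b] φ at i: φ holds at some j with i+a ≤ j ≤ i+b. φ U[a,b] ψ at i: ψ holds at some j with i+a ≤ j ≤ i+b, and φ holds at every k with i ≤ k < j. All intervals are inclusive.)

Holds

Need some j in [1,7] with ◇[1,2] ((¬y ∧ w) ∧ ¬x), and (¬w ∨ y) at every k in [1,j-1].
  j=1: ◇[1,2] ((¬y ∧ w) ∧ ¬x) — fails (none in [2,3]).
  j=2: ◇[1,2] ((¬y ∧ w) ∧ ¬x) holds; (¬w ∨ y) holds at every k in [1,1] → satisfied.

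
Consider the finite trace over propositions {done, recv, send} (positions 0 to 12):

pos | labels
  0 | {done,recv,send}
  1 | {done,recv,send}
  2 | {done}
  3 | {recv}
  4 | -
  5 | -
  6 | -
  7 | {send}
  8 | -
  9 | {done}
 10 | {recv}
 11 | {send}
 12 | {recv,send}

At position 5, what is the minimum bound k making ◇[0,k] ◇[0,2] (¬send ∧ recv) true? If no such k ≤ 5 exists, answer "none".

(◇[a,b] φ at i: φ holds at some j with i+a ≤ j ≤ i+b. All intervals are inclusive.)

Scan j = 5,6,… for ◇[0,2] (¬send ∧ recv):
  j=5: fails
  j=6: fails
  j=7: fails
  j=8: holds
First hit at j=8, so smallest k = 8-5 = 3.

3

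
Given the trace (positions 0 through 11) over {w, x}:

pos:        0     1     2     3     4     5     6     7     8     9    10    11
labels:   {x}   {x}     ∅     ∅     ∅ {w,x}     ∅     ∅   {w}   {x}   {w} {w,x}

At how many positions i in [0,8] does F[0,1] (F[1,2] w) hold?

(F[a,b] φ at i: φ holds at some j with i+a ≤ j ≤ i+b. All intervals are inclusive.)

Evaluate at each i in [0,8]:
  i=0: ✗ (none in [0,1])
  i=1: ✗ (none in [1,2])
  i=2: ✓ (witness j=3)
  i=3: ✓ (witness j=3)
  i=4: ✓ (witness j=4)
  i=5: ✓ (witness j=6)
  i=6: ✓ (witness j=6)
  i=7: ✓ (witness j=7)
  i=8: ✓ (witness j=8)
Positions where it holds: {2, 3, 4, 5, 6, 7, 8} → 7.

7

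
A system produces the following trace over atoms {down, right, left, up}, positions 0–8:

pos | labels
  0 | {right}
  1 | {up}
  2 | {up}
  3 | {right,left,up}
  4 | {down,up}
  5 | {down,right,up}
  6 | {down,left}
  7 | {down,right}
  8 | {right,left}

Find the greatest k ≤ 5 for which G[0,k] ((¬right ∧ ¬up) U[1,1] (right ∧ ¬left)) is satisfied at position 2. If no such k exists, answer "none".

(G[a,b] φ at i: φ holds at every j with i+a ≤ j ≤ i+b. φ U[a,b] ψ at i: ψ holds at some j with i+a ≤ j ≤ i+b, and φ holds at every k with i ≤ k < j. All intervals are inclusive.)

none

((¬right ∧ ¬up) U[1,1] (right ∧ ¬left)) must hold from j=2 onward; find where it first fails.
  j=2: fails → no k works.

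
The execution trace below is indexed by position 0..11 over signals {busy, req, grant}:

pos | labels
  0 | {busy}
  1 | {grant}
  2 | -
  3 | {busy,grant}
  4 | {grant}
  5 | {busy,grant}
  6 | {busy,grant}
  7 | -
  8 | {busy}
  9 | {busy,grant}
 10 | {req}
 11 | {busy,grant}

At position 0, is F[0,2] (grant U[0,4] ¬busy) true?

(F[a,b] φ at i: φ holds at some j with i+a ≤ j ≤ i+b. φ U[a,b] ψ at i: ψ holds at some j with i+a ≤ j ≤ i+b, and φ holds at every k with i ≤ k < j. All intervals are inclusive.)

Holds

Check (grant U[0,4] ¬busy) at each j in [0,2]:
  j=0: fails
  j=1: holds
  j=2: holds
Found at j=1 → formula holds.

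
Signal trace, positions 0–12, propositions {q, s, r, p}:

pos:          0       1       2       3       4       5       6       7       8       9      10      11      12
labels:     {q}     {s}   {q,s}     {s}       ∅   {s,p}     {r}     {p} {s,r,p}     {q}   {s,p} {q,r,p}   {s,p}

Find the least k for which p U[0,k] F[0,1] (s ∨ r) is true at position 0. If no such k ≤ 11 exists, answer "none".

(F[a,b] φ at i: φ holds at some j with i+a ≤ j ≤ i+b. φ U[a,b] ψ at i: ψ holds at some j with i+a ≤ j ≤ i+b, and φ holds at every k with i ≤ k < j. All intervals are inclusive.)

0

Need earliest j ≥ 0 with F[0,1] (s ∨ r), and p at every k in [0,j-1].
  j=0: rhs holds (empty prefix). k = 0.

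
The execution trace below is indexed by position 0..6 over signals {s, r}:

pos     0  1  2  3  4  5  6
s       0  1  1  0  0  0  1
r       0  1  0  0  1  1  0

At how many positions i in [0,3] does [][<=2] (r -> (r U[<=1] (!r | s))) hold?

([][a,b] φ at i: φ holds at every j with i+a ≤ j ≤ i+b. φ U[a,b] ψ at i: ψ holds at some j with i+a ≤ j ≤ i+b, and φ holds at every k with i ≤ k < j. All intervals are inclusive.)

Evaluate at each i in [0,3]:
  i=0: ✓ (all of [0,2])
  i=1: ✓ (all of [1,3])
  i=2: ✗ (fails at j=4)
  i=3: ✗ (fails at j=4)
Positions where it holds: {0, 1} → 2.

2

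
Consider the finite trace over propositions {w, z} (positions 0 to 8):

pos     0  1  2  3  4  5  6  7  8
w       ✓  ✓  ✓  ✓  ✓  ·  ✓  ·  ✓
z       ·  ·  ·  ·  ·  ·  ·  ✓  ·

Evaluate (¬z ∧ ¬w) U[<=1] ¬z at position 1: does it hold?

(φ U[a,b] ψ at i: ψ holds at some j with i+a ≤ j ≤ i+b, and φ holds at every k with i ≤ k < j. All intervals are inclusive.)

Need some j in [1,2] with ¬z, and (¬z ∧ ¬w) at every k in [1,j-1].
  j=1: ¬z holds; no prefix to check → satisfied.

True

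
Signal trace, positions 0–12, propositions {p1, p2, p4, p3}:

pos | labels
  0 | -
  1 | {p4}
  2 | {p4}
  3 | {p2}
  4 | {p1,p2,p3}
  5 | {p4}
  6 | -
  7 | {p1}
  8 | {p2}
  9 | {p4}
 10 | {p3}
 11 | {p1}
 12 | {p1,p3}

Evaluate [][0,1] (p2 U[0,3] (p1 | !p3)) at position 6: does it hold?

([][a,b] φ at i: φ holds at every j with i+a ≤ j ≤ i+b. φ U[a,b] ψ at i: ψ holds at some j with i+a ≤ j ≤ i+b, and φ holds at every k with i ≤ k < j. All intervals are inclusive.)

Check (p2 U[0,3] (p1 | !p3)) at every j in [6,7]:
  j=6: holds
  j=7: holds
All positions satisfy it → formula holds.

True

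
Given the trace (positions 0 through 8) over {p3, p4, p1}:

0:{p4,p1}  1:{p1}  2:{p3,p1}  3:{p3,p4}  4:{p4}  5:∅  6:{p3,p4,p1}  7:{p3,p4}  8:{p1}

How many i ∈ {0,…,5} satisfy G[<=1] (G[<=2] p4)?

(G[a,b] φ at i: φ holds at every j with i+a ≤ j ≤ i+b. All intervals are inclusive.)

0

Evaluate at each i in [0,5]:
  i=0: ✗ (fails at j=0)
  i=1: ✗ (fails at j=1)
  i=2: ✗ (fails at j=2)
  i=3: ✗ (fails at j=3)
  i=4: ✗ (fails at j=4)
  i=5: ✗ (fails at j=5)
Positions where it holds: {} → 0.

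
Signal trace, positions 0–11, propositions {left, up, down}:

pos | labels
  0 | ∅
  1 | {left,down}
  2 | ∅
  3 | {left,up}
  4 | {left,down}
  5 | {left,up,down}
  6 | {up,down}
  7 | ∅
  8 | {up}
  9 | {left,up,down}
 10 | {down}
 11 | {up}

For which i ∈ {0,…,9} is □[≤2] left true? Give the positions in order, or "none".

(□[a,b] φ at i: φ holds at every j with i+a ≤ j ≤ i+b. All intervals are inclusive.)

3

Evaluate at each i in [0,9]:
  i=0: ✗ (fails at j=0)
  i=1: ✗ (fails at j=2)
  i=2: ✗ (fails at j=2)
  i=3: ✓ (all of [3,5])
  i=4: ✗ (fails at j=6)
  i=5: ✗ (fails at j=6)
  i=6: ✗ (fails at j=6)
  i=7: ✗ (fails at j=7)
  i=8: ✗ (fails at j=8)
  i=9: ✗ (fails at j=10)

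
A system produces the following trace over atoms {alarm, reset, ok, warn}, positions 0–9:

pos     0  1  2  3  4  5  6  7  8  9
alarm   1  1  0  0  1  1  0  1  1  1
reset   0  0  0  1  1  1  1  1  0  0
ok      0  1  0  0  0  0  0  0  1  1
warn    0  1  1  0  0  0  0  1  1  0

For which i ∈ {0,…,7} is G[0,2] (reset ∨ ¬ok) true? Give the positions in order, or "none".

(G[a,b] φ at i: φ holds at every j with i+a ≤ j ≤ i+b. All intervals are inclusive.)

2, 3, 4, 5

Evaluate at each i in [0,7]:
  i=0: ✗ (fails at j=1)
  i=1: ✗ (fails at j=1)
  i=2: ✓ (all of [2,4])
  i=3: ✓ (all of [3,5])
  i=4: ✓ (all of [4,6])
  i=5: ✓ (all of [5,7])
  i=6: ✗ (fails at j=8)
  i=7: ✗ (fails at j=8)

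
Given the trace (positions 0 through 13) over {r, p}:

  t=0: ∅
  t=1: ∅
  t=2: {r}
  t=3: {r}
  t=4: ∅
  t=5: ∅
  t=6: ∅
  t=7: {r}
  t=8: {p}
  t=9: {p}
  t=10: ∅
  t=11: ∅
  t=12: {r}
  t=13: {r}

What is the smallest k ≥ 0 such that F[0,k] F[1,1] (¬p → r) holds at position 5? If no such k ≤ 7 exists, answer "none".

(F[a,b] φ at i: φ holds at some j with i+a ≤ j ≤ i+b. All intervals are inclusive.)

Scan j = 5,6,… for F[1,1] (¬p → r):
  j=5: fails
  j=6: holds
First hit at j=6, so smallest k = 6-5 = 1.

1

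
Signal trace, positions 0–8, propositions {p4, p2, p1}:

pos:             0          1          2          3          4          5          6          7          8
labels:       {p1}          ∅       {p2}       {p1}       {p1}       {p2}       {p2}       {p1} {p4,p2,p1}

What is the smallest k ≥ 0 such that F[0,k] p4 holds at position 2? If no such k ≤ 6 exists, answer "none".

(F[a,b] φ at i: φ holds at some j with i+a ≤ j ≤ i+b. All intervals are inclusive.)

6

Scan j = 2,3,… for p4:
  j=2: fails
  j=3: fails
  j=4: fails
  j=5: fails
  j=6: fails
  j=7: fails
  j=8: holds
First hit at j=8, so smallest k = 8-2 = 6.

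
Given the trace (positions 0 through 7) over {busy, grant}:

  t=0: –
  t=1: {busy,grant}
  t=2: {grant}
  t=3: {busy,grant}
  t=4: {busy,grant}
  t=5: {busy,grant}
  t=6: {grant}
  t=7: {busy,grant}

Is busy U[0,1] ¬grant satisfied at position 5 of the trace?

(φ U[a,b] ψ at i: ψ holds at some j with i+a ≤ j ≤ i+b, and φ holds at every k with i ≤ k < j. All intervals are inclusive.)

Need some j in [5,6] with ¬grant, and busy at every k in [5,j-1].
  j=5: ¬grant false.
  j=6: ¬grant false.
No j in the window works → until fails.

Does not hold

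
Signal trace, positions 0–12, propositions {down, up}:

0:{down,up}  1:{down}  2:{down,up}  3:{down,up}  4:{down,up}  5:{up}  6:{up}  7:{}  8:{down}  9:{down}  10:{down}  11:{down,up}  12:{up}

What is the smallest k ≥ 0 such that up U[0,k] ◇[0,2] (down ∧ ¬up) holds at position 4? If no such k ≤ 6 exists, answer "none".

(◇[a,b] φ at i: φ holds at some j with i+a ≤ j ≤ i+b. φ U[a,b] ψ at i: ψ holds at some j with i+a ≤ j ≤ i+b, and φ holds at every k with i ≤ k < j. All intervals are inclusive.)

2

Need earliest j ≥ 4 with ◇[0,2] (down ∧ ¬up), and up at every k in [4,j-1].
  j=4: rhs fails.
  j=5: rhs fails.
  j=6: rhs holds; lhs holds on [4,5]. k = 2.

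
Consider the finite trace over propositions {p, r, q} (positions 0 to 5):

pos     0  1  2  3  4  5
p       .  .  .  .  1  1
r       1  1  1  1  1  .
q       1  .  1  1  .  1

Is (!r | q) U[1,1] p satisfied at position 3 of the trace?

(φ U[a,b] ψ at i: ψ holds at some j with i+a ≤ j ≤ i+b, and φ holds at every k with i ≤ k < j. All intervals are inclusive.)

Need some j in [4,4] with p, and (!r | q) at every k in [3,j-1].
  j=4: p holds; (!r | q) holds at every k in [3,3] → satisfied.

Holds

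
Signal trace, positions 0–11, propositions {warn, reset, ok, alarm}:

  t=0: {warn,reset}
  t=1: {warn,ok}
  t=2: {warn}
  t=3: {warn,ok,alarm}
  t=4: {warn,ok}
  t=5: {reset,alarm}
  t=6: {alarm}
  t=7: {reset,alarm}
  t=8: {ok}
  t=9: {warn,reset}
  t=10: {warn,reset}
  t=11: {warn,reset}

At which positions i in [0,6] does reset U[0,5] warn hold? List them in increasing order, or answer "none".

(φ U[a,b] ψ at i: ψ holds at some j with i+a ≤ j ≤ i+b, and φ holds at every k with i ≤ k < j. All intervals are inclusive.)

0, 1, 2, 3, 4

Evaluate at each i in [0,6]:
  i=0: ✓ (rhs at j=0)
  i=1: ✓ (rhs at j=1)
  i=2: ✓ (rhs at j=2)
  i=3: ✓ (rhs at j=3)
  i=4: ✓ (rhs at j=4)
  i=5: ✗ (lhs fails at k=6 before rhs at j=9)
  i=6: ✗ (lhs fails at k=6 before rhs at j=9)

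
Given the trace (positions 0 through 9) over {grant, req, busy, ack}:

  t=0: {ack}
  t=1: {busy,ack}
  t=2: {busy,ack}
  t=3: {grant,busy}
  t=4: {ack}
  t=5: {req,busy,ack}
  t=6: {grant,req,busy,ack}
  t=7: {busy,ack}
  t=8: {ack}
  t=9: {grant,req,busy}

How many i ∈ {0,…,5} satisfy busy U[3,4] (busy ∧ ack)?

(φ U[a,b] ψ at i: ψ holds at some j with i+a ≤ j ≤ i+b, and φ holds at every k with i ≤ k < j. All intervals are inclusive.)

0

Evaluate at each i in [0,5]:
  i=0: ✗ (no rhs in [3,4])
  i=1: ✗ (lhs fails at k=4 before rhs at j=5)
  i=2: ✗ (lhs fails at k=4 before rhs at j=5)
  i=3: ✗ (lhs fails at k=4 before rhs at j=6)
  i=4: ✗ (lhs fails at k=4 before rhs at j=7)
  i=5: ✗ (no rhs in [8,9])
Positions where it holds: {} → 0.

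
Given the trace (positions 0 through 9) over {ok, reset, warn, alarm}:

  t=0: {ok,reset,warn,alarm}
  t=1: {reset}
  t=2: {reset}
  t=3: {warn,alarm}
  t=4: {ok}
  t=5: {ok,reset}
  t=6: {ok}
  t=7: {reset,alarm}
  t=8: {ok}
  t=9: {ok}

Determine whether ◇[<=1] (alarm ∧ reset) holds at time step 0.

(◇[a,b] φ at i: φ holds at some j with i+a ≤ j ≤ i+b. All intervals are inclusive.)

Check (alarm ∧ reset) at each j in [0,1]:
  j=0: true
  j=1: false
Found at j=0 → formula holds.

Yes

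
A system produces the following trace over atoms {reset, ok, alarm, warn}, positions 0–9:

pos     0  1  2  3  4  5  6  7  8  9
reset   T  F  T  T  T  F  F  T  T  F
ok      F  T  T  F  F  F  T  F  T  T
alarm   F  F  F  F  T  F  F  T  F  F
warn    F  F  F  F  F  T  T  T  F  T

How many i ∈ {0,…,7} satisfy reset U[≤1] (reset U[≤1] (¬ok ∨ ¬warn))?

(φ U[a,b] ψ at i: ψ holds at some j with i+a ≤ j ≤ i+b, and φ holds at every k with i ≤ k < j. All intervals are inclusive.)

7

Evaluate at each i in [0,7]:
  i=0: ✓ (rhs at j=0)
  i=1: ✓ (rhs at j=1)
  i=2: ✓ (rhs at j=2)
  i=3: ✓ (rhs at j=3)
  i=4: ✓ (rhs at j=4)
  i=5: ✓ (rhs at j=5)
  i=6: ✗ (lhs fails at k=6 before rhs at j=7)
  i=7: ✓ (rhs at j=7)
Positions where it holds: {0, 1, 2, 3, 4, 5, 7} → 7.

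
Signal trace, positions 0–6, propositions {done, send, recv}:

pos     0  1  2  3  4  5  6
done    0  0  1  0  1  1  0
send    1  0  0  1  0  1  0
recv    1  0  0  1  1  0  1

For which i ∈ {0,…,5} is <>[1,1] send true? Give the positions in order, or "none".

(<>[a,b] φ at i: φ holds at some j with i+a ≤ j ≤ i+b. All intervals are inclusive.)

2, 4

Evaluate at each i in [0,5]:
  i=0: ✗ (none in [1,1])
  i=1: ✗ (none in [2,2])
  i=2: ✓ (witness j=3)
  i=3: ✗ (none in [4,4])
  i=4: ✓ (witness j=5)
  i=5: ✗ (none in [6,6])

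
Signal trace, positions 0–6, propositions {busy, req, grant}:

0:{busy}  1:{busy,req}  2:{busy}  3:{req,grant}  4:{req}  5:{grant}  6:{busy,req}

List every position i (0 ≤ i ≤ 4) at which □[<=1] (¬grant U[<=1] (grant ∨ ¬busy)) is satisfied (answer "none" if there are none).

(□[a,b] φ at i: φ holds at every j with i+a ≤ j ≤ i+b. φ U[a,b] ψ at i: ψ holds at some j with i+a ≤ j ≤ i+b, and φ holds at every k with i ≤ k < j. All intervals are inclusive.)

Evaluate at each i in [0,4]:
  i=0: ✗ (fails at j=0)
  i=1: ✗ (fails at j=1)
  i=2: ✓ (all of [2,3])
  i=3: ✓ (all of [3,4])
  i=4: ✓ (all of [4,5])

2, 3, 4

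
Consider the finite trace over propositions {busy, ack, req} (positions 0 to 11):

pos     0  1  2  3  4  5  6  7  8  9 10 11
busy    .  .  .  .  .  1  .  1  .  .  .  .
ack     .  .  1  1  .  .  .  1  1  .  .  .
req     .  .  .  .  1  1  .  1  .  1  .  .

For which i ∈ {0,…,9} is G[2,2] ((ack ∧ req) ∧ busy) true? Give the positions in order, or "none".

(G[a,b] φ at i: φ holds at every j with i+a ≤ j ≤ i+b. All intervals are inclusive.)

5

Evaluate at each i in [0,9]:
  i=0: ✗ (fails at j=2)
  i=1: ✗ (fails at j=3)
  i=2: ✗ (fails at j=4)
  i=3: ✗ (fails at j=5)
  i=4: ✗ (fails at j=6)
  i=5: ✓ (all of [7,7])
  i=6: ✗ (fails at j=8)
  i=7: ✗ (fails at j=9)
  i=8: ✗ (fails at j=10)
  i=9: ✗ (fails at j=11)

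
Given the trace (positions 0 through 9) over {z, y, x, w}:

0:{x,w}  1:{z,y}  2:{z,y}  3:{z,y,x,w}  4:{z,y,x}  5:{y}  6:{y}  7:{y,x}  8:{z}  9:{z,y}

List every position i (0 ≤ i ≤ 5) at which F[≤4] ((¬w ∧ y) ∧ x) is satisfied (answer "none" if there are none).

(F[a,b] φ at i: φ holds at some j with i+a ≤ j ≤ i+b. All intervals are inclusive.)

Evaluate at each i in [0,5]:
  i=0: ✓ (witness j=4)
  i=1: ✓ (witness j=4)
  i=2: ✓ (witness j=4)
  i=3: ✓ (witness j=4)
  i=4: ✓ (witness j=4)
  i=5: ✓ (witness j=7)

0, 1, 2, 3, 4, 5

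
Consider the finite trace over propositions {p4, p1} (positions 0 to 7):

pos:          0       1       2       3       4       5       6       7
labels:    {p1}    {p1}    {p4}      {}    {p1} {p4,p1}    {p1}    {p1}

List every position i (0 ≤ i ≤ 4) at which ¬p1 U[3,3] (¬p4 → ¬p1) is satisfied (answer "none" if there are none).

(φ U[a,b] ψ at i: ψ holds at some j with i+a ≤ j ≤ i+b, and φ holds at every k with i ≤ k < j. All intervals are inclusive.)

none

Evaluate at each i in [0,4]:
  i=0: ✗ (lhs fails at k=0 before rhs at j=3)
  i=1: ✗ (no rhs in [4,4])
  i=2: ✗ (lhs fails at k=4 before rhs at j=5)
  i=3: ✗ (no rhs in [6,6])
  i=4: ✗ (no rhs in [7,7])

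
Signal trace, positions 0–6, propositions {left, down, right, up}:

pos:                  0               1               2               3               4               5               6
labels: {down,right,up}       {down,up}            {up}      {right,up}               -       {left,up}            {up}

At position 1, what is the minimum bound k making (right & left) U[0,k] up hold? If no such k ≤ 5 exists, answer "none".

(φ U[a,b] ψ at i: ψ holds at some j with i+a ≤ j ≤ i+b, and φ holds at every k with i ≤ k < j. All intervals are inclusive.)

Need earliest j ≥ 1 with up, and (right & left) at every k in [1,j-1].
  j=1: rhs holds (empty prefix). k = 0.

0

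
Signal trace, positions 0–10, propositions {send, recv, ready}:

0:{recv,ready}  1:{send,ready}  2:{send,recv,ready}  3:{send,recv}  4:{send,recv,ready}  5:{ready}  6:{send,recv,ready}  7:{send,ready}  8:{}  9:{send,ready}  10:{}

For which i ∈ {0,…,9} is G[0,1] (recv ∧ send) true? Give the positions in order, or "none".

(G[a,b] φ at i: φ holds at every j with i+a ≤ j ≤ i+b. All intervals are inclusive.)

Evaluate at each i in [0,9]:
  i=0: ✗ (fails at j=0)
  i=1: ✗ (fails at j=1)
  i=2: ✓ (all of [2,3])
  i=3: ✓ (all of [3,4])
  i=4: ✗ (fails at j=5)
  i=5: ✗ (fails at j=5)
  i=6: ✗ (fails at j=7)
  i=7: ✗ (fails at j=7)
  i=8: ✗ (fails at j=8)
  i=9: ✗ (fails at j=9)

2, 3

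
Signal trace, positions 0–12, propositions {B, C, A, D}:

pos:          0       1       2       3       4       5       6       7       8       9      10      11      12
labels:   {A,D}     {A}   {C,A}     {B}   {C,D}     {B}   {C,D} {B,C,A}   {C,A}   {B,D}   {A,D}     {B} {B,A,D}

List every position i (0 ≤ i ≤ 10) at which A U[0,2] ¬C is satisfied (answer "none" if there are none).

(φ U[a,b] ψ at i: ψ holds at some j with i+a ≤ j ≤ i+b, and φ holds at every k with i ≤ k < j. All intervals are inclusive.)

Evaluate at each i in [0,10]:
  i=0: ✓ (rhs at j=0)
  i=1: ✓ (rhs at j=1)
  i=2: ✓ (rhs at j=3; lhs holds on [2,2])
  i=3: ✓ (rhs at j=3)
  i=4: ✗ (lhs fails at k=4 before rhs at j=5)
  i=5: ✓ (rhs at j=5)
  i=6: ✗ (no rhs in [6,8])
  i=7: ✓ (rhs at j=9; lhs holds on [7,8])
  i=8: ✓ (rhs at j=9; lhs holds on [8,8])
  i=9: ✓ (rhs at j=9)
  i=10: ✓ (rhs at j=10)

0, 1, 2, 3, 5, 7, 8, 9, 10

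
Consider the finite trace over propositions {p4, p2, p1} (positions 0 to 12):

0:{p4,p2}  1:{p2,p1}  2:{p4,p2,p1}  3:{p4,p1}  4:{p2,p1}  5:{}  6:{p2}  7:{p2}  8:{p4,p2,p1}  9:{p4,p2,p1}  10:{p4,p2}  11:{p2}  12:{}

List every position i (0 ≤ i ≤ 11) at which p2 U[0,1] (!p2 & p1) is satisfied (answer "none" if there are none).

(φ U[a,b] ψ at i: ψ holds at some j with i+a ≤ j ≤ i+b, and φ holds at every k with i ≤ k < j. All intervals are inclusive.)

Evaluate at each i in [0,11]:
  i=0: ✗ (no rhs in [0,1])
  i=1: ✗ (no rhs in [1,2])
  i=2: ✓ (rhs at j=3; lhs holds on [2,2])
  i=3: ✓ (rhs at j=3)
  i=4: ✗ (no rhs in [4,5])
  i=5: ✗ (no rhs in [5,6])
  i=6: ✗ (no rhs in [6,7])
  i=7: ✗ (no rhs in [7,8])
  i=8: ✗ (no rhs in [8,9])
  i=9: ✗ (no rhs in [9,10])
  i=10: ✗ (no rhs in [10,11])
  i=11: ✗ (no rhs in [11,12])

2, 3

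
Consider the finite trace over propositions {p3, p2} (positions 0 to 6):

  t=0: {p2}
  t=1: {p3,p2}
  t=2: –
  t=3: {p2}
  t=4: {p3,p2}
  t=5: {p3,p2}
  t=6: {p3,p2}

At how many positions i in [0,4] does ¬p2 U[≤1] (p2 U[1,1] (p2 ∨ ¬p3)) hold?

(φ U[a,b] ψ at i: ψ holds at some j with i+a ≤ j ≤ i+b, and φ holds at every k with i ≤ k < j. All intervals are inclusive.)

5

Evaluate at each i in [0,4]:
  i=0: ✓ (rhs at j=0)
  i=1: ✓ (rhs at j=1)
  i=2: ✓ (rhs at j=3; lhs holds on [2,2])
  i=3: ✓ (rhs at j=3)
  i=4: ✓ (rhs at j=4)
Positions where it holds: {0, 1, 2, 3, 4} → 5.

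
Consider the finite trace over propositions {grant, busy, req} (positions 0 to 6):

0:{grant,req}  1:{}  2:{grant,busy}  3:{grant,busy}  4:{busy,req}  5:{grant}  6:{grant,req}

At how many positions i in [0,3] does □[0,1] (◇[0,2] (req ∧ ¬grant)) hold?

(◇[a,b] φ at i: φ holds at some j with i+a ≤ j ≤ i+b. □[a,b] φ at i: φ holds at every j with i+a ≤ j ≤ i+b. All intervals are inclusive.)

Evaluate at each i in [0,3]:
  i=0: ✗ (fails at j=0)
  i=1: ✗ (fails at j=1)
  i=2: ✓ (all of [2,3])
  i=3: ✓ (all of [3,4])
Positions where it holds: {2, 3} → 2.

2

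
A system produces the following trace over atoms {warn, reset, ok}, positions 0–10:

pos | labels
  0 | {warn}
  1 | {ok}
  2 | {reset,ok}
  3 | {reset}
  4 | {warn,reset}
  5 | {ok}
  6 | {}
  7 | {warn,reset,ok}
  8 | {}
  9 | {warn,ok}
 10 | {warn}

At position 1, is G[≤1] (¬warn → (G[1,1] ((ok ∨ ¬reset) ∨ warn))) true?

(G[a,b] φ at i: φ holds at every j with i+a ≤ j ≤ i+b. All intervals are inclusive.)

Does not hold

Check (¬warn → (G[1,1] ((ok ∨ ¬reset) ∨ warn))) at every j in [1,2]:
  j=1: antecedent true; consequent holds on [2,2] → ✓
  j=2: antecedent true; consequent fails at 3 → ✗
Fails at j=2 → formula fails.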